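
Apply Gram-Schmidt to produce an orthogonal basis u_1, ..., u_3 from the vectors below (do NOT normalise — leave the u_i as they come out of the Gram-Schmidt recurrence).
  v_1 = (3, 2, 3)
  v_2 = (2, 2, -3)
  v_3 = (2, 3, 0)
Orthogonal basis:
  u_1 = (3, 2, 3)
  u_2 = (41/22, 21/11, -69/22)
  u_3 = (-252/373, 315/373, 42/373)

Apply the Gram-Schmidt recurrence
  u_1 = v_1
  u_i = v_i − Σ_{j<i} ((v_i · u_j) / (u_j · u_j)) · u_j.

Step by step this gives:
  u_1 = (3, 2, 3)
  u_2 = (41/22, 21/11, -69/22)
  u_3 = (-252/373, 315/373, 42/373)

Orthogonality check:
  u_2 · u_1 = 0 (should be 0)
  u_3 · u_1 = 0 (should be 0)
  u_3 · u_2 = 0 (should be 0)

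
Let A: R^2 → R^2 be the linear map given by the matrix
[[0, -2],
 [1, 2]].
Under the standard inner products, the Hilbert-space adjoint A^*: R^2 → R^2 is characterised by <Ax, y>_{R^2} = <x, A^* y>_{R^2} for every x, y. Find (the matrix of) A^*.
A^* = A^T =
[[0, 1],
 [-2, 2]]

For real matrices with standard dot products, the defining identity <Ax, y> = <x, A^* y> gives (Ax)^T y = x^T (A^*) y, i.e. x^T A^T y = x^T (A^*) y. Since this holds for all x, y, we must have A^* = A^T. Therefore
A^* =
[[0, 1],
 [-2, 2]].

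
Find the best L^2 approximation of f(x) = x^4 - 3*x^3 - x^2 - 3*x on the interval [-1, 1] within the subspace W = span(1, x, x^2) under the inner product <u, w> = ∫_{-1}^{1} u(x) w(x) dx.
g(x) = -x^2/7 - 24*x/5 - 3/35

The best approximation g ∈ W is the orthogonal projection of f onto W. Writing g = a_0 + a_1 x + a_2 x^2, the coefficients solve the normal equations G · a = b where
  G_{ij} = <φ_i, φ_j> and b_i = <f, φ_i>, with φ_0 = 1, φ_1 = x, φ_2 = x^2.
G =
  [2, 0, 2/3]
  [0, 2/3, 0]
  [2/3, 0, 2/5],
b = (-4/15, -16/5, -4/35).
Solving gives a_0 = -3/35, a_1 = -24/5, a_2 = -1/7, so
  g(x) = -x^2/7 - 24*x/5 - 3/35.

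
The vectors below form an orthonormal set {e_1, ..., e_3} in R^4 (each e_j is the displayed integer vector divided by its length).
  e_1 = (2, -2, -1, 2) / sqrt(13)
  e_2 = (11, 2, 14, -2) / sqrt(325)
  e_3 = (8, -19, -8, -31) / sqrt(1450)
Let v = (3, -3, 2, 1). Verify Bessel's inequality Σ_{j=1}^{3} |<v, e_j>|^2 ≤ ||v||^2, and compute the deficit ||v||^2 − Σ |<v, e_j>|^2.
Σ |<v, e_j>|^2 = 595/29; ||v||^2 = 23; deficit = 72/29

Write each e_j = u_j / sqrt(<u_j, u_j>) where u_j is the displayed integer vector. Then <v, e_j> = <v, u_j> / sqrt(<u_j, u_j>), so |<v, e_j>|^2 = <v, u_j>^2 / <u_j, u_j>.
Coefficients: <v, e_1> = 12/sqrt(13), <v, e_2> = 53/sqrt(325), <v, e_3> = 34/sqrt(1450).
Square and sum: Σ |<v, e_j>|^2 = 595/29.
Compute ||v||^2 = v·v = 23.
Deficit = 23 − 595/29 = 72/29 ≥ 0, confirming Bessel's inequality. (The deficit equals ||v − Σ <v,e_j> e_j||^2, the squared distance from v to span{e_j}.)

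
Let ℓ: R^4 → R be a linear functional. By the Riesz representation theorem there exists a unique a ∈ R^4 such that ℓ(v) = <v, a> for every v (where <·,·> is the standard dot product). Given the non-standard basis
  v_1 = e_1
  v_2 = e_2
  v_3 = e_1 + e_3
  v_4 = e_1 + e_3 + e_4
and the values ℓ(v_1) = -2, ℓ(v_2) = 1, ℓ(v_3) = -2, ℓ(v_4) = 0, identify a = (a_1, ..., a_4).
a = (-2, 1, 0, 2)

Write a = (a_1, ..., a_4) in the standard basis. For each basis vector v_i, ℓ(v_i) = <v_i, a> is a linear equation in the a_j's. Collect the n equations into a matrix system V a = ℓ, where row i of V is v_i (expressed in the standard basis). Since V is invertible (lower-triangular with 1s on the diagonal, up to permutation), solve by back-substitution:
  V =
[[1, 0, 0, 0],
 [0, 1, 0, 0],
 [1, 0, 1, 0],
 [1, 0, 1, 1]]
  V a = (-2, 1, -2, 0)
Solving gives a = (-2, 1, 0, 2).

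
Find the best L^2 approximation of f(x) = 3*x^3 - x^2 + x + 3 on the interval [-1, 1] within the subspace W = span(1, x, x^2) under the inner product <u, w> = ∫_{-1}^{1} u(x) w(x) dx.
g(x) = -x^2 + 14*x/5 + 3

The best approximation g ∈ W is the orthogonal projection of f onto W. Writing g = a_0 + a_1 x + a_2 x^2, the coefficients solve the normal equations G · a = b where
  G_{ij} = <φ_i, φ_j> and b_i = <f, φ_i>, with φ_0 = 1, φ_1 = x, φ_2 = x^2.
G =
  [2, 0, 2/3]
  [0, 2/3, 0]
  [2/3, 0, 2/5],
b = (16/3, 28/15, 8/5).
Solving gives a_0 = 3, a_1 = 14/5, a_2 = -1, so
  g(x) = -x^2 + 14*x/5 + 3.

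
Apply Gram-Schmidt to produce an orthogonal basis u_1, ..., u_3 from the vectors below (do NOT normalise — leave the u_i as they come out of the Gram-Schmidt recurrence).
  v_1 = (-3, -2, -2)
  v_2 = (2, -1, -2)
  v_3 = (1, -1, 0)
Orthogonal basis:
  u_1 = (-3, -2, -2)
  u_2 = (2, -1, -2)
  u_3 = (8/51, -40/51, 28/51)

Apply the Gram-Schmidt recurrence
  u_1 = v_1
  u_i = v_i − Σ_{j<i} ((v_i · u_j) / (u_j · u_j)) · u_j.

Step by step this gives:
  u_1 = (-3, -2, -2)
  u_2 = (2, -1, -2)
  u_3 = (8/51, -40/51, 28/51)

Orthogonality check:
  u_2 · u_1 = 0 (should be 0)
  u_3 · u_1 = 0 (should be 0)
  u_3 · u_2 = 0 (should be 0)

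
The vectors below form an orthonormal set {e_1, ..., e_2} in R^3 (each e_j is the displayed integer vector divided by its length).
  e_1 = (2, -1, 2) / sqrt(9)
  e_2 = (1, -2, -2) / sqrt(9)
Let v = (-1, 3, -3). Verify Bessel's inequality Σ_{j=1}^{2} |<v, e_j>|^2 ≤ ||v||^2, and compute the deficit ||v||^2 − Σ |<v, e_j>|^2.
Σ |<v, e_j>|^2 = 122/9; ||v||^2 = 19; deficit = 49/9

Write each e_j = u_j / sqrt(<u_j, u_j>) where u_j is the displayed integer vector. Then <v, e_j> = <v, u_j> / sqrt(<u_j, u_j>), so |<v, e_j>|^2 = <v, u_j>^2 / <u_j, u_j>.
Coefficients: <v, e_1> = -11/sqrt(9), <v, e_2> = -1/sqrt(9).
Square and sum: Σ |<v, e_j>|^2 = 122/9.
Compute ||v||^2 = v·v = 19.
Deficit = 19 − 122/9 = 49/9 ≥ 0, confirming Bessel's inequality. (The deficit equals ||v − Σ <v,e_j> e_j||^2, the squared distance from v to span{e_j}.)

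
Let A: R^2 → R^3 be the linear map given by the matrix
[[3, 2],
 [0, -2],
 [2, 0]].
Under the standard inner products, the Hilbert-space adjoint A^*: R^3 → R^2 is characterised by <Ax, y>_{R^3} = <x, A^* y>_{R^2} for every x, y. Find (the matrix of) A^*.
A^* = A^T =
[[3, 0, 2],
 [2, -2, 0]]

For real matrices with standard dot products, the defining identity <Ax, y> = <x, A^* y> gives (Ax)^T y = x^T (A^*) y, i.e. x^T A^T y = x^T (A^*) y. Since this holds for all x, y, we must have A^* = A^T. Therefore
A^* =
[[3, 0, 2],
 [2, -2, 0]].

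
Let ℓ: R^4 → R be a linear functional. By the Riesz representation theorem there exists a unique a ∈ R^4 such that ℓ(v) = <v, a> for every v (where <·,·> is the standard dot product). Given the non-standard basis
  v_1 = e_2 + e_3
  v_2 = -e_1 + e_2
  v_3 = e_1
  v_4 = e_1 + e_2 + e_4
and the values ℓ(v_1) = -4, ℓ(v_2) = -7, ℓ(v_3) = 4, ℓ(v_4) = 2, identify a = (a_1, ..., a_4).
a = (4, -3, -1, 1)

Write a = (a_1, ..., a_4) in the standard basis. For each basis vector v_i, ℓ(v_i) = <v_i, a> is a linear equation in the a_j's. Collect the n equations into a matrix system V a = ℓ, where row i of V is v_i (expressed in the standard basis). Since V is invertible (lower-triangular with 1s on the diagonal, up to permutation), solve by back-substitution:
  V =
[[0, 1, 1, 0],
 [-1, 1, 0, 0],
 [1, 0, 0, 0],
 [1, 1, 0, 1]]
  V a = (-4, -7, 4, 2)
Solving gives a = (4, -3, -1, 1).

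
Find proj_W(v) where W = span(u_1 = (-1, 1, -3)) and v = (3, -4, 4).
proj_W(v) = (19/11, -19/11, 57/11)

Set up U = [u_1 | ... | u_1] ∈ R^(3×1). The projector onto W = col(U) is P = U (U^T U)^(-1) U^T.
Compute U^T U =
  [11],
and U^T v = (-19).
Solve U^T U · c = U^T v for the coefficients: c = (-19/11). The projection is proj_W(v) = U c.
Check: (v - proj_W(v)) · u_1 = 0  (should be 0).
Result: proj_W(v) = (19/11, -19/11, 57/11).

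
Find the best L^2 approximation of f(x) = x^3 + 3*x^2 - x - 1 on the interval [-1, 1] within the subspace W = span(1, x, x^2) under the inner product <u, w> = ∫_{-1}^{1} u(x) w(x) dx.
g(x) = 3*x^2 - 2*x/5 - 1

The best approximation g ∈ W is the orthogonal projection of f onto W. Writing g = a_0 + a_1 x + a_2 x^2, the coefficients solve the normal equations G · a = b where
  G_{ij} = <φ_i, φ_j> and b_i = <f, φ_i>, with φ_0 = 1, φ_1 = x, φ_2 = x^2.
G =
  [2, 0, 2/3]
  [0, 2/3, 0]
  [2/3, 0, 2/5],
b = (0, -4/15, 8/15).
Solving gives a_0 = -1, a_1 = -2/5, a_2 = 3, so
  g(x) = 3*x^2 - 2*x/5 - 1.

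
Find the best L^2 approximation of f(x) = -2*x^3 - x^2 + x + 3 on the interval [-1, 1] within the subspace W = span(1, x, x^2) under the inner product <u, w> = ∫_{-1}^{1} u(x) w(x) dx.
g(x) = -x^2 - x/5 + 3

The best approximation g ∈ W is the orthogonal projection of f onto W. Writing g = a_0 + a_1 x + a_2 x^2, the coefficients solve the normal equations G · a = b where
  G_{ij} = <φ_i, φ_j> and b_i = <f, φ_i>, with φ_0 = 1, φ_1 = x, φ_2 = x^2.
G =
  [2, 0, 2/3]
  [0, 2/3, 0]
  [2/3, 0, 2/5],
b = (16/3, -2/15, 8/5).
Solving gives a_0 = 3, a_1 = -1/5, a_2 = -1, so
  g(x) = -x^2 - x/5 + 3.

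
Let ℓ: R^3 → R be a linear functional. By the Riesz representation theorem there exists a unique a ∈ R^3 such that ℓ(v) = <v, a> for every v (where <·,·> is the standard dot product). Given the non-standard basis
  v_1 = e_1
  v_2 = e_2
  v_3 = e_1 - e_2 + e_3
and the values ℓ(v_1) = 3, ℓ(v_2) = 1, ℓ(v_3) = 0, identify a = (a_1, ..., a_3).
a = (3, 1, -2)

Write a = (a_1, ..., a_3) in the standard basis. For each basis vector v_i, ℓ(v_i) = <v_i, a> is a linear equation in the a_j's. Collect the n equations into a matrix system V a = ℓ, where row i of V is v_i (expressed in the standard basis). Since V is invertible (lower-triangular with 1s on the diagonal, up to permutation), solve by back-substitution:
  V =
[[1, 0, 0],
 [0, 1, 0],
 [1, -1, 1]]
  V a = (3, 1, 0)
Solving gives a = (3, 1, -2).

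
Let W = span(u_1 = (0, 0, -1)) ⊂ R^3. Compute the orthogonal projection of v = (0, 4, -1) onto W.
proj_W(v) = (0, 0, -1)

Set up U = [u_1 | ... | u_1] ∈ R^(3×1). The projector onto W = col(U) is P = U (U^T U)^(-1) U^T.
Compute U^T U =
  [1],
and U^T v = (1).
Solve U^T U · c = U^T v for the coefficients: c = (1). The projection is proj_W(v) = U c.
Check: (v - proj_W(v)) · u_1 = 0  (should be 0).
Result: proj_W(v) = (0, 0, -1).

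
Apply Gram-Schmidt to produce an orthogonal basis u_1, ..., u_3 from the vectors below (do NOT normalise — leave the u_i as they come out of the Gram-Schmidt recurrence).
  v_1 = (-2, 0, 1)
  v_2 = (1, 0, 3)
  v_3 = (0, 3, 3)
Orthogonal basis:
  u_1 = (-2, 0, 1)
  u_2 = (7/5, 0, 14/5)
  u_3 = (0, 3, 0)

Apply the Gram-Schmidt recurrence
  u_1 = v_1
  u_i = v_i − Σ_{j<i} ((v_i · u_j) / (u_j · u_j)) · u_j.

Step by step this gives:
  u_1 = (-2, 0, 1)
  u_2 = (7/5, 0, 14/5)
  u_3 = (0, 3, 0)

Orthogonality check:
  u_2 · u_1 = 0 (should be 0)
  u_3 · u_1 = 0 (should be 0)
  u_3 · u_2 = 0 (should be 0)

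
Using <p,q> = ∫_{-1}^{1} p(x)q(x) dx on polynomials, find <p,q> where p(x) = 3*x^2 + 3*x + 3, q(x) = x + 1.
<p,q> = 10

Expand the product: p(x)·q(x) = 3*x^3 + 6*x^2 + 6*x + 3.
∫_{-1}^{1} of each monomial x^k gives [2/(k+1) if k even, 0 if k odd]. Integrating term-by-term (or equivalently evaluating the antiderivative F(x) = 3*x^4/4 + 2*x^3 + 3*x^2 + 3*x at the endpoints):
  F(1) − F(−1) = 35/4 − (-5/4) = 10.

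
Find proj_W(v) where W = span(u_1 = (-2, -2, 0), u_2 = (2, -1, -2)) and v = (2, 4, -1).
proj_W(v) = (48/17, 54/17, 4/17)

Set up U = [u_1 | ... | u_2] ∈ R^(3×2). The projector onto W = col(U) is P = U (U^T U)^(-1) U^T.
Compute U^T U =
  [8, -2]
  [-2, 9],
and U^T v = (-12, 2).
Solve U^T U · c = U^T v for the coefficients: c = (-26/17, -2/17). The projection is proj_W(v) = U c.
Check: (v - proj_W(v)) · u_1 = 0  (should be 0).
Check: (v - proj_W(v)) · u_2 = 0  (should be 0).
Result: proj_W(v) = (48/17, 54/17, 4/17).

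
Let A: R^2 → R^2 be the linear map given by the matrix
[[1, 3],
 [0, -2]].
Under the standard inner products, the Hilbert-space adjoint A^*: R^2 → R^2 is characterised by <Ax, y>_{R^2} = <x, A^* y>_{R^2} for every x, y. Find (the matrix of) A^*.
A^* = A^T =
[[1, 0],
 [3, -2]]

For real matrices with standard dot products, the defining identity <Ax, y> = <x, A^* y> gives (Ax)^T y = x^T (A^*) y, i.e. x^T A^T y = x^T (A^*) y. Since this holds for all x, y, we must have A^* = A^T. Therefore
A^* =
[[1, 0],
 [3, -2]].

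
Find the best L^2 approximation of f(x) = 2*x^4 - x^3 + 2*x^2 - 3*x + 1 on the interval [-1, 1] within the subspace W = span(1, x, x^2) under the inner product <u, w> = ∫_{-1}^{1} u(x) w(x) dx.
g(x) = 26*x^2/7 - 18*x/5 + 29/35

The best approximation g ∈ W is the orthogonal projection of f onto W. Writing g = a_0 + a_1 x + a_2 x^2, the coefficients solve the normal equations G · a = b where
  G_{ij} = <φ_i, φ_j> and b_i = <f, φ_i>, with φ_0 = 1, φ_1 = x, φ_2 = x^2.
G =
  [2, 0, 2/3]
  [0, 2/3, 0]
  [2/3, 0, 2/5],
b = (62/15, -12/5, 214/105).
Solving gives a_0 = 29/35, a_1 = -18/5, a_2 = 26/7, so
  g(x) = 26*x^2/7 - 18*x/5 + 29/35.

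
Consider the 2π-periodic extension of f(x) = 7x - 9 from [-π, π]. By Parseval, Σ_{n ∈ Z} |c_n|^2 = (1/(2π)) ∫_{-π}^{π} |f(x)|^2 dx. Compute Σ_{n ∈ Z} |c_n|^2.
Σ |c_n|^2 = 49π^2/3 + 81

Expand and integrate term by term over [-π, π]:
  ∫ (7x)^2 dx = 49·(2π^3/3); ∫ 2·7·(-9)·x dx = 0 (odd integrand); ∫ (-9)^2 dx = 81·2π.
So (1/(2π)) ∫_{-π}^{π} (7x - 9)^2 dx = 49π^2/3 + 81 = 49π^2/3 + 81.
Parseval ⇒ Σ |c_n|^2 = 49π^2/3 + 81.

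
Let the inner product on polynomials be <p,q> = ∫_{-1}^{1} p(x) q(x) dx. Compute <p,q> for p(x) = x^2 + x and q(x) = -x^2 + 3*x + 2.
<p,q> = 44/15

Expand the product: p(x)·q(x) = -x^4 + 2*x^3 + 5*x^2 + 2*x.
∫_{-1}^{1} of each monomial x^k gives [2/(k+1) if k even, 0 if k odd]. Integrating term-by-term (or equivalently evaluating the antiderivative F(x) = -x^5/5 + x^4/2 + 5*x^3/3 + x^2 at the endpoints):
  F(1) − F(−1) = 89/30 − (1/30) = 44/15.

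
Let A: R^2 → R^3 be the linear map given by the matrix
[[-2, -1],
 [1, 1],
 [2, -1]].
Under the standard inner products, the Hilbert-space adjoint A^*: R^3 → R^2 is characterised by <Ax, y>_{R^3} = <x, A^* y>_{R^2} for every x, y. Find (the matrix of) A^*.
A^* = A^T =
[[-2, 1, 2],
 [-1, 1, -1]]

For real matrices with standard dot products, the defining identity <Ax, y> = <x, A^* y> gives (Ax)^T y = x^T (A^*) y, i.e. x^T A^T y = x^T (A^*) y. Since this holds for all x, y, we must have A^* = A^T. Therefore
A^* =
[[-2, 1, 2],
 [-1, 1, -1]].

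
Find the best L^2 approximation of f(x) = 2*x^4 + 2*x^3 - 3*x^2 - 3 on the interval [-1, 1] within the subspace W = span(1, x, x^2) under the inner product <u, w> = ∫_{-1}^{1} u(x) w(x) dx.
g(x) = -9*x^2/7 + 6*x/5 - 111/35

The best approximation g ∈ W is the orthogonal projection of f onto W. Writing g = a_0 + a_1 x + a_2 x^2, the coefficients solve the normal equations G · a = b where
  G_{ij} = <φ_i, φ_j> and b_i = <f, φ_i>, with φ_0 = 1, φ_1 = x, φ_2 = x^2.
G =
  [2, 0, 2/3]
  [0, 2/3, 0]
  [2/3, 0, 2/5],
b = (-36/5, 4/5, -92/35).
Solving gives a_0 = -111/35, a_1 = 6/5, a_2 = -9/7, so
  g(x) = -9*x^2/7 + 6*x/5 - 111/35.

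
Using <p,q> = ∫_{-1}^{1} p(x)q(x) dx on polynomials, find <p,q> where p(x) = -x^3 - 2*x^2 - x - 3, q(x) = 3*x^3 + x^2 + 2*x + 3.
<p,q> = -3044/105

Expand the product: p(x)·q(x) = -3*x^6 - 7*x^5 - 7*x^4 - 17*x^3 - 11*x^2 - 9*x - 9.
∫_{-1}^{1} of each monomial x^k gives [2/(k+1) if k even, 0 if k odd]. Integrating term-by-term (or equivalently evaluating the antiderivative F(x) = -3*x^7/7 - 7*x^6/6 - 7*x^5/5 - 17*x^4/4 - 11*x^3/3 - 9*x^2/2 - 9*x at the endpoints):
  F(1) − F(−1) = -10253/420 − (641/140) = -3044/105.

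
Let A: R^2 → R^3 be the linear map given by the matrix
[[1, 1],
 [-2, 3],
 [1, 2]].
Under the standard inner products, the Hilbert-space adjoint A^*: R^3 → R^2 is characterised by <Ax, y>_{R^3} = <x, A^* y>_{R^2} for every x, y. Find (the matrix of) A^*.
A^* = A^T =
[[1, -2, 1],
 [1, 3, 2]]

For real matrices with standard dot products, the defining identity <Ax, y> = <x, A^* y> gives (Ax)^T y = x^T (A^*) y, i.e. x^T A^T y = x^T (A^*) y. Since this holds for all x, y, we must have A^* = A^T. Therefore
A^* =
[[1, -2, 1],
 [1, 3, 2]].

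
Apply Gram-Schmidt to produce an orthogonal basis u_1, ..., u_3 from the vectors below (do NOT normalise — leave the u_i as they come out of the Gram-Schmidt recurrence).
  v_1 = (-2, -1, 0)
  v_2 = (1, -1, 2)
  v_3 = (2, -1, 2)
Orthogonal basis:
  u_1 = (-2, -1, 0)
  u_2 = (3/5, -6/5, 2)
  u_3 = (4/29, -8/29, -6/29)

Apply the Gram-Schmidt recurrence
  u_1 = v_1
  u_i = v_i − Σ_{j<i} ((v_i · u_j) / (u_j · u_j)) · u_j.

Step by step this gives:
  u_1 = (-2, -1, 0)
  u_2 = (3/5, -6/5, 2)
  u_3 = (4/29, -8/29, -6/29)

Orthogonality check:
  u_2 · u_1 = 0 (should be 0)
  u_3 · u_1 = 0 (should be 0)
  u_3 · u_2 = 0 (should be 0)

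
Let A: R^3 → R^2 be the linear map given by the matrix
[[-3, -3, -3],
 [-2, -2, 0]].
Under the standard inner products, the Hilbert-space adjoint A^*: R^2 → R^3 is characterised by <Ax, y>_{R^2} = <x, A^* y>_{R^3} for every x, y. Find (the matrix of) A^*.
A^* = A^T =
[[-3, -2],
 [-3, -2],
 [-3, 0]]

For real matrices with standard dot products, the defining identity <Ax, y> = <x, A^* y> gives (Ax)^T y = x^T (A^*) y, i.e. x^T A^T y = x^T (A^*) y. Since this holds for all x, y, we must have A^* = A^T. Therefore
A^* =
[[-3, -2],
 [-3, -2],
 [-3, 0]].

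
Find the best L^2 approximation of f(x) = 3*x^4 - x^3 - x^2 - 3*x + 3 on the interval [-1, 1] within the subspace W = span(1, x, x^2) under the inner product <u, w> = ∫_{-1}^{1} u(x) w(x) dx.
g(x) = 11*x^2/7 - 18*x/5 + 96/35

The best approximation g ∈ W is the orthogonal projection of f onto W. Writing g = a_0 + a_1 x + a_2 x^2, the coefficients solve the normal equations G · a = b where
  G_{ij} = <φ_i, φ_j> and b_i = <f, φ_i>, with φ_0 = 1, φ_1 = x, φ_2 = x^2.
G =
  [2, 0, 2/3]
  [0, 2/3, 0]
  [2/3, 0, 2/5],
b = (98/15, -12/5, 86/35).
Solving gives a_0 = 96/35, a_1 = -18/5, a_2 = 11/7, so
  g(x) = 11*x^2/7 - 18*x/5 + 96/35.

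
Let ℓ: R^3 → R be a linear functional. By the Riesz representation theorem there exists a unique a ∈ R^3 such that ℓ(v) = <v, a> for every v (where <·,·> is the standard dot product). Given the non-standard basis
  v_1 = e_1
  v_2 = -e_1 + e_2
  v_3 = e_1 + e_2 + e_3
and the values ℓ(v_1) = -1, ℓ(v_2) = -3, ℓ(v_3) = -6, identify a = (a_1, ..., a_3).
a = (-1, -4, -1)

Write a = (a_1, ..., a_3) in the standard basis. For each basis vector v_i, ℓ(v_i) = <v_i, a> is a linear equation in the a_j's. Collect the n equations into a matrix system V a = ℓ, where row i of V is v_i (expressed in the standard basis). Since V is invertible (lower-triangular with 1s on the diagonal, up to permutation), solve by back-substitution:
  V =
[[1, 0, 0],
 [-1, 1, 0],
 [1, 1, 1]]
  V a = (-1, -3, -6)
Solving gives a = (-1, -4, -1).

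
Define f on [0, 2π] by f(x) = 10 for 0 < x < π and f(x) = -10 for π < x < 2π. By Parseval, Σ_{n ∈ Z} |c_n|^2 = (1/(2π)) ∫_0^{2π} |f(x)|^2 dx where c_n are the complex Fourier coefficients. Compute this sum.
Σ |c_n|^2 = 100

Parseval equates the L^2 energy of f (normalised by 1/(2π)) with the ℓ^2 sum of its Fourier coefficients: (1/(2π)) ∫_0^{2π} |f|^2 = Σ |c_n|^2.
Compute the left side: (1/(2π)) [∫_0^π 10^2 dx + ∫_π^{2π} (-10)^2 dx] = (1/(2π)) · (100π + 100π) = (100 + 100)/2 = 100.
So Σ_{n ∈ Z} |c_n|^2 = 100.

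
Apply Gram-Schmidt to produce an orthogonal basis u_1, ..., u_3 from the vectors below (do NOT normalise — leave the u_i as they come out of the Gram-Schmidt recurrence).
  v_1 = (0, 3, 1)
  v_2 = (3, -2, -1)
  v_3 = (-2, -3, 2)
Orthogonal basis:
  u_1 = (0, 3, 1)
  u_2 = (3, 1/10, -3/10)
  u_3 = (25/91, -75/91, 225/91)

Apply the Gram-Schmidt recurrence
  u_1 = v_1
  u_i = v_i − Σ_{j<i} ((v_i · u_j) / (u_j · u_j)) · u_j.

Step by step this gives:
  u_1 = (0, 3, 1)
  u_2 = (3, 1/10, -3/10)
  u_3 = (25/91, -75/91, 225/91)

Orthogonality check:
  u_2 · u_1 = 0 (should be 0)
  u_3 · u_1 = 0 (should be 0)
  u_3 · u_2 = 0 (should be 0)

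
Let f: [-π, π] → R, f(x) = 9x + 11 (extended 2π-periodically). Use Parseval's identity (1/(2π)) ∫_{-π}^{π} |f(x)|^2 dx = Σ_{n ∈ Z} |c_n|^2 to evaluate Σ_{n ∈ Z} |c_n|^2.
Σ |c_n|^2 = 27π^2 + 121

Expand and integrate term by term over [-π, π]:
  ∫ (9x)^2 dx = 81·(2π^3/3); ∫ 2·9·(11)·x dx = 0 (odd integrand); ∫ 11^2 dx = 121·2π.
So (1/(2π)) ∫_{-π}^{π} (9x + 11)^2 dx = 81π^2/3 + 121 = 27π^2 + 121.
Parseval ⇒ Σ |c_n|^2 = 27π^2 + 121.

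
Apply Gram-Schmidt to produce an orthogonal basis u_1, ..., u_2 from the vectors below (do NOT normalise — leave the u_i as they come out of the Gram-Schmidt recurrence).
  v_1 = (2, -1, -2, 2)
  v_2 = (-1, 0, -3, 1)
Orthogonal basis:
  u_1 = (2, -1, -2, 2)
  u_2 = (-25/13, 6/13, -27/13, 1/13)

Apply the Gram-Schmidt recurrence
  u_1 = v_1
  u_i = v_i − Σ_{j<i} ((v_i · u_j) / (u_j · u_j)) · u_j.

Step by step this gives:
  u_1 = (2, -1, -2, 2)
  u_2 = (-25/13, 6/13, -27/13, 1/13)

Orthogonality check:
  u_2 · u_1 = 0 (should be 0)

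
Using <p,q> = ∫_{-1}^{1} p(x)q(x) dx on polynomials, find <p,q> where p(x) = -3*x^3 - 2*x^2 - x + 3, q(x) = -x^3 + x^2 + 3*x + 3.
<p,q> = 76/7

Expand the product: p(x)·q(x) = 3*x^6 - x^5 - 10*x^4 - 19*x^3 - 6*x^2 + 6*x + 9.
∫_{-1}^{1} of each monomial x^k gives [2/(k+1) if k even, 0 if k odd]. Integrating term-by-term (or equivalently evaluating the antiderivative F(x) = 3*x^7/7 - x^6/6 - 2*x^5 - 19*x^4/4 - 2*x^3 + 3*x^2 + 9*x at the endpoints):
  F(1) − F(−1) = 295/84 − (-617/84) = 76/7.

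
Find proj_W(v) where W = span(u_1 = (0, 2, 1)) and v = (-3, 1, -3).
proj_W(v) = (0, -2/5, -1/5)

Set up U = [u_1 | ... | u_1] ∈ R^(3×1). The projector onto W = col(U) is P = U (U^T U)^(-1) U^T.
Compute U^T U =
  [5],
and U^T v = (-1).
Solve U^T U · c = U^T v for the coefficients: c = (-1/5). The projection is proj_W(v) = U c.
Check: (v - proj_W(v)) · u_1 = 0  (should be 0).
Result: proj_W(v) = (0, -2/5, -1/5).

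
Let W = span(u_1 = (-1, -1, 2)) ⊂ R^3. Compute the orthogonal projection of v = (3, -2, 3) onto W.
proj_W(v) = (-5/6, -5/6, 5/3)

Set up U = [u_1 | ... | u_1] ∈ R^(3×1). The projector onto W = col(U) is P = U (U^T U)^(-1) U^T.
Compute U^T U =
  [6],
and U^T v = (5).
Solve U^T U · c = U^T v for the coefficients: c = (5/6). The projection is proj_W(v) = U c.
Check: (v - proj_W(v)) · u_1 = 0  (should be 0).
Result: proj_W(v) = (-5/6, -5/6, 5/3).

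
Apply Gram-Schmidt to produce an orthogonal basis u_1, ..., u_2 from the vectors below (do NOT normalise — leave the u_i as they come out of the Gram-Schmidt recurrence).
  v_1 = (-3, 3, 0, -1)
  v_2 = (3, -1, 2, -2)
Orthogonal basis:
  u_1 = (-3, 3, 0, -1)
  u_2 = (27/19, 11/19, 2, -48/19)

Apply the Gram-Schmidt recurrence
  u_1 = v_1
  u_i = v_i − Σ_{j<i} ((v_i · u_j) / (u_j · u_j)) · u_j.

Step by step this gives:
  u_1 = (-3, 3, 0, -1)
  u_2 = (27/19, 11/19, 2, -48/19)

Orthogonality check:
  u_2 · u_1 = 0 (should be 0)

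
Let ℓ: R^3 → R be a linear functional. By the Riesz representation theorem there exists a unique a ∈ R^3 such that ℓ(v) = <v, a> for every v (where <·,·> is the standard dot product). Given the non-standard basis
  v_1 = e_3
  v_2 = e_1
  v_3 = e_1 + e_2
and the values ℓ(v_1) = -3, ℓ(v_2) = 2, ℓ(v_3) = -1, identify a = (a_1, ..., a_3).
a = (2, -3, -3)

Write a = (a_1, ..., a_3) in the standard basis. For each basis vector v_i, ℓ(v_i) = <v_i, a> is a linear equation in the a_j's. Collect the n equations into a matrix system V a = ℓ, where row i of V is v_i (expressed in the standard basis). Since V is invertible (lower-triangular with 1s on the diagonal, up to permutation), solve by back-substitution:
  V =
[[0, 0, 1],
 [1, 0, 0],
 [1, 1, 0]]
  V a = (-3, 2, -1)
Solving gives a = (2, -3, -3).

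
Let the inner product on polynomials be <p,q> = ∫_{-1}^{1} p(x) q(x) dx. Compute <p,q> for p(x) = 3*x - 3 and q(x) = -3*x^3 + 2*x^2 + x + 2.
<p,q> = -88/5

Expand the product: p(x)·q(x) = -9*x^4 + 15*x^3 - 3*x^2 + 3*x - 6.
∫_{-1}^{1} of each monomial x^k gives [2/(k+1) if k even, 0 if k odd]. Integrating term-by-term (or equivalently evaluating the antiderivative F(x) = -9*x^5/5 + 15*x^4/4 - x^3 + 3*x^2/2 - 6*x at the endpoints):
  F(1) − F(−1) = -71/20 − (281/20) = -88/5.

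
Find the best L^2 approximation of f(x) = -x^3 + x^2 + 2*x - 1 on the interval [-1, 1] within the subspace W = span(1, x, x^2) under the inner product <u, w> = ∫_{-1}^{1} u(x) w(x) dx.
g(x) = x^2 + 7*x/5 - 1

The best approximation g ∈ W is the orthogonal projection of f onto W. Writing g = a_0 + a_1 x + a_2 x^2, the coefficients solve the normal equations G · a = b where
  G_{ij} = <φ_i, φ_j> and b_i = <f, φ_i>, with φ_0 = 1, φ_1 = x, φ_2 = x^2.
G =
  [2, 0, 2/3]
  [0, 2/3, 0]
  [2/3, 0, 2/5],
b = (-4/3, 14/15, -4/15).
Solving gives a_0 = -1, a_1 = 7/5, a_2 = 1, so
  g(x) = x^2 + 7*x/5 - 1.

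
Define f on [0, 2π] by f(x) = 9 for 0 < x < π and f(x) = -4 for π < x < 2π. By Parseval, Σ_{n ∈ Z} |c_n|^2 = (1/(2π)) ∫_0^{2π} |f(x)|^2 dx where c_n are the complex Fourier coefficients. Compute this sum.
Σ |c_n|^2 = 97/2

Parseval equates the L^2 energy of f (normalised by 1/(2π)) with the ℓ^2 sum of its Fourier coefficients: (1/(2π)) ∫_0^{2π} |f|^2 = Σ |c_n|^2.
Compute the left side: (1/(2π)) [∫_0^π 9^2 dx + ∫_π^{2π} (-4)^2 dx] = (1/(2π)) · (81π + 16π) = (81 + 16)/2 = 97/2.
So Σ_{n ∈ Z} |c_n|^2 = 97/2.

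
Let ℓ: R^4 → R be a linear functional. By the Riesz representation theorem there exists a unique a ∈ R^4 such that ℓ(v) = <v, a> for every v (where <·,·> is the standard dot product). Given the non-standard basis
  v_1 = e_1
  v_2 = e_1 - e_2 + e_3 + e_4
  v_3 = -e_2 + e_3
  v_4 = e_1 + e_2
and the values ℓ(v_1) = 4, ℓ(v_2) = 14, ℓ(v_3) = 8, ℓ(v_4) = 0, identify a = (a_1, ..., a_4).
a = (4, -4, 4, 2)

Write a = (a_1, ..., a_4) in the standard basis. For each basis vector v_i, ℓ(v_i) = <v_i, a> is a linear equation in the a_j's. Collect the n equations into a matrix system V a = ℓ, where row i of V is v_i (expressed in the standard basis). Since V is invertible (lower-triangular with 1s on the diagonal, up to permutation), solve by back-substitution:
  V =
[[1, 0, 0, 0],
 [1, -1, 1, 1],
 [0, -1, 1, 0],
 [1, 1, 0, 0]]
  V a = (4, 14, 8, 0)
Solving gives a = (4, -4, 4, 2).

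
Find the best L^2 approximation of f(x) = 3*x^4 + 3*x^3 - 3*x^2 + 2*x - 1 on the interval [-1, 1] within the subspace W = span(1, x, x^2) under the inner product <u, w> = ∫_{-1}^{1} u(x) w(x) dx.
g(x) = -3*x^2/7 + 19*x/5 - 44/35

The best approximation g ∈ W is the orthogonal projection of f onto W. Writing g = a_0 + a_1 x + a_2 x^2, the coefficients solve the normal equations G · a = b where
  G_{ij} = <φ_i, φ_j> and b_i = <f, φ_i>, with φ_0 = 1, φ_1 = x, φ_2 = x^2.
G =
  [2, 0, 2/3]
  [0, 2/3, 0]
  [2/3, 0, 2/5],
b = (-14/5, 38/15, -106/105).
Solving gives a_0 = -44/35, a_1 = 19/5, a_2 = -3/7, so
  g(x) = -3*x^2/7 + 19*x/5 - 44/35.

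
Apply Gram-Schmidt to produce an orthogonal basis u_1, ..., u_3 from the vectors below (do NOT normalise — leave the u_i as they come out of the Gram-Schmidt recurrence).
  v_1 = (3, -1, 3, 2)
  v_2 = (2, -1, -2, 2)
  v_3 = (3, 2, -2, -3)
Orthogonal basis:
  u_1 = (3, -1, 3, 2)
  u_2 = (31/23, -18/23, -61/23, 36/23)
  u_3 = (905/274, 272/137, -181/274, -407/137)

Apply the Gram-Schmidt recurrence
  u_1 = v_1
  u_i = v_i − Σ_{j<i} ((v_i · u_j) / (u_j · u_j)) · u_j.

Step by step this gives:
  u_1 = (3, -1, 3, 2)
  u_2 = (31/23, -18/23, -61/23, 36/23)
  u_3 = (905/274, 272/137, -181/274, -407/137)

Orthogonality check:
  u_2 · u_1 = 0 (should be 0)
  u_3 · u_1 = 0 (should be 0)
  u_3 · u_2 = 0 (should be 0)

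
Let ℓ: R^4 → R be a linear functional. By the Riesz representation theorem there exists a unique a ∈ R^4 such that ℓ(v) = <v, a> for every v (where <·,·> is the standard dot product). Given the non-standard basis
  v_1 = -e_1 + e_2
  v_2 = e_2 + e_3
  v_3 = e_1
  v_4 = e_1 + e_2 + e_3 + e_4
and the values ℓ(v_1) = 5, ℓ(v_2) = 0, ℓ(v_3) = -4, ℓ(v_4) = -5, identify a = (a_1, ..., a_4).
a = (-4, 1, -1, -1)

Write a = (a_1, ..., a_4) in the standard basis. For each basis vector v_i, ℓ(v_i) = <v_i, a> is a linear equation in the a_j's. Collect the n equations into a matrix system V a = ℓ, where row i of V is v_i (expressed in the standard basis). Since V is invertible (lower-triangular with 1s on the diagonal, up to permutation), solve by back-substitution:
  V =
[[-1, 1, 0, 0],
 [0, 1, 1, 0],
 [1, 0, 0, 0],
 [1, 1, 1, 1]]
  V a = (5, 0, -4, -5)
Solving gives a = (-4, 1, -1, -1).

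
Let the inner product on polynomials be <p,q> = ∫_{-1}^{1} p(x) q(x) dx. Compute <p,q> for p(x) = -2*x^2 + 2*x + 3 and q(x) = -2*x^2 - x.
<p,q> = -56/15

Expand the product: p(x)·q(x) = 4*x^4 - 2*x^3 - 8*x^2 - 3*x.
∫_{-1}^{1} of each monomial x^k gives [2/(k+1) if k even, 0 if k odd]. Integrating term-by-term (or equivalently evaluating the antiderivative F(x) = 4*x^5/5 - x^4/2 - 8*x^3/3 - 3*x^2/2 at the endpoints):
  F(1) − F(−1) = -58/15 − (-2/15) = -56/15.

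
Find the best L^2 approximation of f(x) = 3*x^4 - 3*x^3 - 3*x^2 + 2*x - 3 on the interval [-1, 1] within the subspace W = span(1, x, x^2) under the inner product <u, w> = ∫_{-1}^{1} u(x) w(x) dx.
g(x) = -3*x^2/7 + x/5 - 114/35

The best approximation g ∈ W is the orthogonal projection of f onto W. Writing g = a_0 + a_1 x + a_2 x^2, the coefficients solve the normal equations G · a = b where
  G_{ij} = <φ_i, φ_j> and b_i = <f, φ_i>, with φ_0 = 1, φ_1 = x, φ_2 = x^2.
G =
  [2, 0, 2/3]
  [0, 2/3, 0]
  [2/3, 0, 2/5],
b = (-34/5, 2/15, -82/35).
Solving gives a_0 = -114/35, a_1 = 1/5, a_2 = -3/7, so
  g(x) = -3*x^2/7 + x/5 - 114/35.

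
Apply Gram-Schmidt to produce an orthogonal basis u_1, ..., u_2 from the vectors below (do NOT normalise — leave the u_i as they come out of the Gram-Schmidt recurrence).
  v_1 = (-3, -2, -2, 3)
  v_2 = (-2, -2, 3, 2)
Orthogonal basis:
  u_1 = (-3, -2, -2, 3)
  u_2 = (-11/13, -16/13, 49/13, 11/13)

Apply the Gram-Schmidt recurrence
  u_1 = v_1
  u_i = v_i − Σ_{j<i} ((v_i · u_j) / (u_j · u_j)) · u_j.

Step by step this gives:
  u_1 = (-3, -2, -2, 3)
  u_2 = (-11/13, -16/13, 49/13, 11/13)

Orthogonality check:
  u_2 · u_1 = 0 (should be 0)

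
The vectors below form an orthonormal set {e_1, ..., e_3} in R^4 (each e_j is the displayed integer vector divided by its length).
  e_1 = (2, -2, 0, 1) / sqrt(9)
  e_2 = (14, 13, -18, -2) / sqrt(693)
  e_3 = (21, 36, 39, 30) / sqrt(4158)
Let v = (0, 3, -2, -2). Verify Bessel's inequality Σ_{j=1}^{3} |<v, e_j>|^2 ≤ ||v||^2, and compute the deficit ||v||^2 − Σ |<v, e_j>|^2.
Σ |<v, e_j>|^2 = 49/3; ||v||^2 = 17; deficit = 2/3

Write each e_j = u_j / sqrt(<u_j, u_j>) where u_j is the displayed integer vector. Then <v, e_j> = <v, u_j> / sqrt(<u_j, u_j>), so |<v, e_j>|^2 = <v, u_j>^2 / <u_j, u_j>.
Coefficients: <v, e_1> = -8/sqrt(9), <v, e_2> = 79/sqrt(693), <v, e_3> = -30/sqrt(4158).
Square and sum: Σ |<v, e_j>|^2 = 49/3.
Compute ||v||^2 = v·v = 17.
Deficit = 17 − 49/3 = 2/3 ≥ 0, confirming Bessel's inequality. (The deficit equals ||v − Σ <v,e_j> e_j||^2, the squared distance from v to span{e_j}.)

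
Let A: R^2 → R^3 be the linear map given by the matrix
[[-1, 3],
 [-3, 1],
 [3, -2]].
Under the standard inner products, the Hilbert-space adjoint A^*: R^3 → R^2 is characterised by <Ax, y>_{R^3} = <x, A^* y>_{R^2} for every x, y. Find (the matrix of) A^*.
A^* = A^T =
[[-1, -3, 3],
 [3, 1, -2]]

For real matrices with standard dot products, the defining identity <Ax, y> = <x, A^* y> gives (Ax)^T y = x^T (A^*) y, i.e. x^T A^T y = x^T (A^*) y. Since this holds for all x, y, we must have A^* = A^T. Therefore
A^* =
[[-1, -3, 3],
 [3, 1, -2]].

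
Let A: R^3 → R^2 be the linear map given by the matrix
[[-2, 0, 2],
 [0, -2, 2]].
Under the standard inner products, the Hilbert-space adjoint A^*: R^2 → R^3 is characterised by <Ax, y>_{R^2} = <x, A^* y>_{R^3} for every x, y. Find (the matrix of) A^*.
A^* = A^T =
[[-2, 0],
 [0, -2],
 [2, 2]]

For real matrices with standard dot products, the defining identity <Ax, y> = <x, A^* y> gives (Ax)^T y = x^T (A^*) y, i.e. x^T A^T y = x^T (A^*) y. Since this holds for all x, y, we must have A^* = A^T. Therefore
A^* =
[[-2, 0],
 [0, -2],
 [2, 2]].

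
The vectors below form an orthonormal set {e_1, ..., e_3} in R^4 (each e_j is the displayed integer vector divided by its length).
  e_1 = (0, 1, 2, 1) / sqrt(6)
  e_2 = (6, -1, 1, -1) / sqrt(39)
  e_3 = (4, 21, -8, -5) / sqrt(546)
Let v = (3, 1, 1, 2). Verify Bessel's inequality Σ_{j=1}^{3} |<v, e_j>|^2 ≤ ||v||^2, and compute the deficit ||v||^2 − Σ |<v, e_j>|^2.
Σ |<v, e_j>|^2 = 78/7; ||v||^2 = 15; deficit = 27/7

Write each e_j = u_j / sqrt(<u_j, u_j>) where u_j is the displayed integer vector. Then <v, e_j> = <v, u_j> / sqrt(<u_j, u_j>), so |<v, e_j>|^2 = <v, u_j>^2 / <u_j, u_j>.
Coefficients: <v, e_1> = 5/sqrt(6), <v, e_2> = 16/sqrt(39), <v, e_3> = 15/sqrt(546).
Square and sum: Σ |<v, e_j>|^2 = 78/7.
Compute ||v||^2 = v·v = 15.
Deficit = 15 − 78/7 = 27/7 ≥ 0, confirming Bessel's inequality. (The deficit equals ||v − Σ <v,e_j> e_j||^2, the squared distance from v to span{e_j}.)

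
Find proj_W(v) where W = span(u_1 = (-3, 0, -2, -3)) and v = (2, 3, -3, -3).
proj_W(v) = (-27/22, 0, -9/11, -27/22)

Set up U = [u_1 | ... | u_1] ∈ R^(4×1). The projector onto W = col(U) is P = U (U^T U)^(-1) U^T.
Compute U^T U =
  [22],
and U^T v = (9).
Solve U^T U · c = U^T v for the coefficients: c = (9/22). The projection is proj_W(v) = U c.
Check: (v - proj_W(v)) · u_1 = 0  (should be 0).
Result: proj_W(v) = (-27/22, 0, -9/11, -27/22).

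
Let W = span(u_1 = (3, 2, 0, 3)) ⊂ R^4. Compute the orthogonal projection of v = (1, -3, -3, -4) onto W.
proj_W(v) = (-45/22, -15/11, 0, -45/22)

Set up U = [u_1 | ... | u_1] ∈ R^(4×1). The projector onto W = col(U) is P = U (U^T U)^(-1) U^T.
Compute U^T U =
  [22],
and U^T v = (-15).
Solve U^T U · c = U^T v for the coefficients: c = (-15/22). The projection is proj_W(v) = U c.
Check: (v - proj_W(v)) · u_1 = 0  (should be 0).
Result: proj_W(v) = (-45/22, -15/11, 0, -45/22).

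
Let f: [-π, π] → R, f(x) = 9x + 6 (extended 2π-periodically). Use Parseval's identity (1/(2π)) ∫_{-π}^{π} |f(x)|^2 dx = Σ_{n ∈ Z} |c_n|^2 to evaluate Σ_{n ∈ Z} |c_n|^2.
Σ |c_n|^2 = 27π^2 + 36

Expand and integrate term by term over [-π, π]:
  ∫ (9x)^2 dx = 81·(2π^3/3); ∫ 2·9·(6)·x dx = 0 (odd integrand); ∫ 6^2 dx = 36·2π.
So (1/(2π)) ∫_{-π}^{π} (9x + 6)^2 dx = 81π^2/3 + 36 = 27π^2 + 36.
Parseval ⇒ Σ |c_n|^2 = 27π^2 + 36.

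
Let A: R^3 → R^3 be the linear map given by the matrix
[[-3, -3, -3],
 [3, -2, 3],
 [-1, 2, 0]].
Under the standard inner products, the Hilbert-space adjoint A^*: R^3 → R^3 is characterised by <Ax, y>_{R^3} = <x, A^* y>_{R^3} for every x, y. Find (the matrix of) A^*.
A^* = A^T =
[[-3, 3, -1],
 [-3, -2, 2],
 [-3, 3, 0]]

For real matrices with standard dot products, the defining identity <Ax, y> = <x, A^* y> gives (Ax)^T y = x^T (A^*) y, i.e. x^T A^T y = x^T (A^*) y. Since this holds for all x, y, we must have A^* = A^T. Therefore
A^* =
[[-3, 3, -1],
 [-3, -2, 2],
 [-3, 3, 0]].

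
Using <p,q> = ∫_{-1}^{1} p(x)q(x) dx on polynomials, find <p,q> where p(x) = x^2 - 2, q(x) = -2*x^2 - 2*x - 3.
<p,q> = 178/15

Expand the product: p(x)·q(x) = -2*x^4 - 2*x^3 + x^2 + 4*x + 6.
∫_{-1}^{1} of each monomial x^k gives [2/(k+1) if k even, 0 if k odd]. Integrating term-by-term (or equivalently evaluating the antiderivative F(x) = -2*x^5/5 - x^4/2 + x^3/3 + 2*x^2 + 6*x at the endpoints):
  F(1) − F(−1) = 223/30 − (-133/30) = 178/15.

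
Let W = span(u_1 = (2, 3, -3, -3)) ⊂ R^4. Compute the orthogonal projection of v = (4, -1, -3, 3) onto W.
proj_W(v) = (10/31, 15/31, -15/31, -15/31)

Set up U = [u_1 | ... | u_1] ∈ R^(4×1). The projector onto W = col(U) is P = U (U^T U)^(-1) U^T.
Compute U^T U =
  [31],
and U^T v = (5).
Solve U^T U · c = U^T v for the coefficients: c = (5/31). The projection is proj_W(v) = U c.
Check: (v - proj_W(v)) · u_1 = 0  (should be 0).
Result: proj_W(v) = (10/31, 15/31, -15/31, -15/31).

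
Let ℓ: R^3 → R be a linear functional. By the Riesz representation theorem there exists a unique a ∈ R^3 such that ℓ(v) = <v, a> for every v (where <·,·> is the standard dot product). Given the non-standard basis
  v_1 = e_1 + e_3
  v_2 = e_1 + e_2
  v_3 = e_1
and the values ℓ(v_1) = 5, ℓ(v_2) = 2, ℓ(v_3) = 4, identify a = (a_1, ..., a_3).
a = (4, -2, 1)

Write a = (a_1, ..., a_3) in the standard basis. For each basis vector v_i, ℓ(v_i) = <v_i, a> is a linear equation in the a_j's. Collect the n equations into a matrix system V a = ℓ, where row i of V is v_i (expressed in the standard basis). Since V is invertible (lower-triangular with 1s on the diagonal, up to permutation), solve by back-substitution:
  V =
[[1, 0, 1],
 [1, 1, 0],
 [1, 0, 0]]
  V a = (5, 2, 4)
Solving gives a = (4, -2, 1).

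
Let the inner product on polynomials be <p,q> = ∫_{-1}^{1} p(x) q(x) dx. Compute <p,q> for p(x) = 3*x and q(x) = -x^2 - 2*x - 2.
<p,q> = -4

Expand the product: p(x)·q(x) = -3*x^3 - 6*x^2 - 6*x.
∫_{-1}^{1} of each monomial x^k gives [2/(k+1) if k even, 0 if k odd]. Integrating term-by-term (or equivalently evaluating the antiderivative F(x) = -3*x^4/4 - 2*x^3 - 3*x^2 at the endpoints):
  F(1) − F(−1) = -23/4 − (-7/4) = -4.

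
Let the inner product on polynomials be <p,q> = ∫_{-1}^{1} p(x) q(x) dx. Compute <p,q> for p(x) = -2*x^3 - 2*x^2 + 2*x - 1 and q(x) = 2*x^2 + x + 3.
<p,q> = -62/5

Expand the product: p(x)·q(x) = -4*x^5 - 6*x^4 - 4*x^3 - 6*x^2 + 5*x - 3.
∫_{-1}^{1} of each monomial x^k gives [2/(k+1) if k even, 0 if k odd]. Integrating term-by-term (or equivalently evaluating the antiderivative F(x) = -2*x^6/3 - 6*x^5/5 - x^4 - 2*x^3 + 5*x^2/2 - 3*x at the endpoints):
  F(1) − F(−1) = -161/30 − (211/30) = -62/5.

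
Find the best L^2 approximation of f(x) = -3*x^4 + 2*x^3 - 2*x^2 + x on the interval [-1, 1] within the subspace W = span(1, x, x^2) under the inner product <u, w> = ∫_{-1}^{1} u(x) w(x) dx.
g(x) = -32*x^2/7 + 11*x/5 + 9/35

The best approximation g ∈ W is the orthogonal projection of f onto W. Writing g = a_0 + a_1 x + a_2 x^2, the coefficients solve the normal equations G · a = b where
  G_{ij} = <φ_i, φ_j> and b_i = <f, φ_i>, with φ_0 = 1, φ_1 = x, φ_2 = x^2.
G =
  [2, 0, 2/3]
  [0, 2/3, 0]
  [2/3, 0, 2/5],
b = (-38/15, 22/15, -58/35).
Solving gives a_0 = 9/35, a_1 = 11/5, a_2 = -32/7, so
  g(x) = -32*x^2/7 + 11*x/5 + 9/35.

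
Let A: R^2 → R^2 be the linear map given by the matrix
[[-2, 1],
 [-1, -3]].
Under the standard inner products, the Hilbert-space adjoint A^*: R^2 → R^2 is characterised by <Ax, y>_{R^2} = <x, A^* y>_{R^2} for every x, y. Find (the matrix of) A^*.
A^* = A^T =
[[-2, -1],
 [1, -3]]

For real matrices with standard dot products, the defining identity <Ax, y> = <x, A^* y> gives (Ax)^T y = x^T (A^*) y, i.e. x^T A^T y = x^T (A^*) y. Since this holds for all x, y, we must have A^* = A^T. Therefore
A^* =
[[-2, -1],
 [1, -3]].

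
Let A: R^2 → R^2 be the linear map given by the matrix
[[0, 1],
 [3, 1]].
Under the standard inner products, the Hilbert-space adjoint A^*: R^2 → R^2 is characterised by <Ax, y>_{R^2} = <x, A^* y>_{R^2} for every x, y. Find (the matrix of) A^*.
A^* = A^T =
[[0, 3],
 [1, 1]]

For real matrices with standard dot products, the defining identity <Ax, y> = <x, A^* y> gives (Ax)^T y = x^T (A^*) y, i.e. x^T A^T y = x^T (A^*) y. Since this holds for all x, y, we must have A^* = A^T. Therefore
A^* =
[[0, 3],
 [1, 1]].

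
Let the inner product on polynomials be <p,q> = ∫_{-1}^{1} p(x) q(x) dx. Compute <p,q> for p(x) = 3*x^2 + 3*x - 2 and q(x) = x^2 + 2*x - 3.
<p,q> = 148/15

Expand the product: p(x)·q(x) = 3*x^4 + 9*x^3 - 5*x^2 - 13*x + 6.
∫_{-1}^{1} of each monomial x^k gives [2/(k+1) if k even, 0 if k odd]. Integrating term-by-term (or equivalently evaluating the antiderivative F(x) = 3*x^5/5 + 9*x^4/4 - 5*x^3/3 - 13*x^2/2 + 6*x at the endpoints):
  F(1) − F(−1) = 41/60 − (-551/60) = 148/15.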